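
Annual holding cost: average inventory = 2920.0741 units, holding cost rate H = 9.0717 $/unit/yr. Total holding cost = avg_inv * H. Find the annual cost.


Cost = 2920.0741 * 9.0717 = 26490.0362

26490.0362 $/yr


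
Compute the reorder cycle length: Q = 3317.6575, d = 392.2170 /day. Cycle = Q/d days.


Cycle = 3317.6575 / 392.2170 = 8.4587

8.4587 days


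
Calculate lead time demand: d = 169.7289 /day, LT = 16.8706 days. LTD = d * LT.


LTD = 169.7289 * 16.8706 = 2863.4284

2863.4284 units


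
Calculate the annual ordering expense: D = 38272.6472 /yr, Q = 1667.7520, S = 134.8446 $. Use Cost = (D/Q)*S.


Number of orders = D/Q = 22.9486
Cost = 22.9486 * 134.8446 = 3094.5007

3094.5007 $/yr


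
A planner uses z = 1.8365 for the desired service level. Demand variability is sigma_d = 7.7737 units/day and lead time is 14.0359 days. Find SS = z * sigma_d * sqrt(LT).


sqrt(LT) = sqrt(14.0359) = 3.7465
SS = 1.8365 * 7.7737 * 3.7465 = 53.4858

53.4858 units


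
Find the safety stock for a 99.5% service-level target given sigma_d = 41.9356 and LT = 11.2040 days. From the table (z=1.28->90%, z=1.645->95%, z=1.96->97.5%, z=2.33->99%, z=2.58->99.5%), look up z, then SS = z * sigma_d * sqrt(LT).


From the table, SL = 99.5% corresponds to z = 2.58
sqrt(LT) = sqrt(11.2040) = 3.3472
SS = 2.58 * 41.9356 * 3.3472 = 362.1505

362.1505 units


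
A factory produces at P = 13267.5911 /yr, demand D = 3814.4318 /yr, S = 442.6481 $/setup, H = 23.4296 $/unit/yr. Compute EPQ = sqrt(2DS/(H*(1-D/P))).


1 - D/P = 1 - 0.2875 = 0.7125
H*(1-D/P) = 16.6936
2DS = 3376901.9777
EPQ = sqrt(202287.3300) = 449.7636

449.7636 units


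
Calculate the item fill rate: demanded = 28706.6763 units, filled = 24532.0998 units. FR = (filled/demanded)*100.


FR = 24532.0998 / 28706.6763 * 100 = 85.4578

85.4578%


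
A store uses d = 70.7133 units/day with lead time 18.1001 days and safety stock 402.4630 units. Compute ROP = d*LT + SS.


d*LT = 70.7133 * 18.1001 = 1279.9178
ROP = 1279.9178 + 402.4630 = 1682.3808

1682.3808 units


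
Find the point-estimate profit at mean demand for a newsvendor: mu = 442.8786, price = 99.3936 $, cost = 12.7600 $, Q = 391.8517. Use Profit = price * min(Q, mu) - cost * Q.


Sales at mu = min(391.8517, 442.8786) = 391.8517
Revenue = 99.3936 * 391.8517 = 38947.5511
Total cost = 12.7600 * 391.8517 = 5000.0277
Profit = 38947.5511 - 5000.0277 = 33947.5234

33947.5234 $


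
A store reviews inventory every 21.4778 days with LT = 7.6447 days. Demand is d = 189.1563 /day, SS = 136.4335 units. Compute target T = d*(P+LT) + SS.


P + LT = 29.1225
d*(P+LT) = 189.1563 * 29.1225 = 5508.7043
T = 5508.7043 + 136.4335 = 5645.1378

5645.1378 units


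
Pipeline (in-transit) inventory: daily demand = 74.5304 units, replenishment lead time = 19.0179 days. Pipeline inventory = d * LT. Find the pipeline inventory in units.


Pipeline = 74.5304 * 19.0179 = 1417.4117

1417.4117 units


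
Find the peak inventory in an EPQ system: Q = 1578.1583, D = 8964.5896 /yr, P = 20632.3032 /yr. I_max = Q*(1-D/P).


D/P = 0.4345
1 - D/P = 0.5655
I_max = 1578.1583 * 0.5655 = 892.4597

892.4597 units


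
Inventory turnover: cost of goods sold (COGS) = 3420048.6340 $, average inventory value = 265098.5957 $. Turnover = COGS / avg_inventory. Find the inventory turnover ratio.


Turnover = 3420048.6340 / 265098.5957 = 12.9010

12.9010


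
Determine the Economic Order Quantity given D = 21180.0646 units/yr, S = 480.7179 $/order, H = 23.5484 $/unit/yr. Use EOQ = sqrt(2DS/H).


2*D*S = 2 * 21180.0646 * 480.7179 = 20363272.3528
2*D*S/H = 864741.2288
EOQ = sqrt(864741.2288) = 929.9146

929.9146 units


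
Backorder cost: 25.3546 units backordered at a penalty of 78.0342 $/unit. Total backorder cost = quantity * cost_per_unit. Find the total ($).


Total = 25.3546 * 78.0342 = 1978.5259

1978.5259 $


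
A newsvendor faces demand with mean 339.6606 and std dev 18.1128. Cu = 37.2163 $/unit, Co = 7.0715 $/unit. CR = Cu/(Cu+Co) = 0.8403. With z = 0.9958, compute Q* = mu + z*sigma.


CR = Cu/(Cu+Co) = 37.2163/(37.2163+7.0715) = 0.8403
z = 0.9958
Q* = 339.6606 + 0.9958 * 18.1128 = 357.6973

357.6973 units


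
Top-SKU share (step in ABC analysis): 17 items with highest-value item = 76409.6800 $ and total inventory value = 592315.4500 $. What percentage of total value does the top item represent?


Top item = 76409.6800
Total = 592315.4500
Percentage = 76409.6800 / 592315.4500 * 100 = 12.9002

12.9002%


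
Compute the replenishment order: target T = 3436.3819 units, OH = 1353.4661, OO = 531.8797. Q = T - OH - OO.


Inventory position = OH + OO = 1353.4661 + 531.8797 = 1885.3458
Q = 3436.3819 - 1885.3458 = 1551.0361

1551.0361 units


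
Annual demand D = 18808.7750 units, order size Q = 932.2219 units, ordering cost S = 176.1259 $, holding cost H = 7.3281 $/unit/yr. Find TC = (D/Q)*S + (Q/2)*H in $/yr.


Ordering cost = D*S/Q = 3553.5664
Holding cost = Q*H/2 = 3415.7077
TC = 3553.5664 + 3415.7077 = 6969.2741

6969.2741 $/yr


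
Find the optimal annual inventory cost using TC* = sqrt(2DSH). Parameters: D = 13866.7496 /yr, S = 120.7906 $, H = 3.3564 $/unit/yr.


2*D*S*H = 11243758.7828
TC* = sqrt(11243758.7828) = 3353.1715

3353.1715 $/yr


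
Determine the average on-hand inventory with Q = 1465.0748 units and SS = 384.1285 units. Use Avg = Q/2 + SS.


Q/2 = 732.5374
Avg = 732.5374 + 384.1285 = 1116.6659

1116.6659 units


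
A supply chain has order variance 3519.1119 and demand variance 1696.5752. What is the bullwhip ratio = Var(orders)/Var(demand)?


BW = 3519.1119 / 1696.5752 = 2.0742

2.0742


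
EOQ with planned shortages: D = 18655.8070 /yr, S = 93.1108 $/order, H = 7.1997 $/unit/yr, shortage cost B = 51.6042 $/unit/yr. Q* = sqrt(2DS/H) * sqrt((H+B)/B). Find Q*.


sqrt(2DS/H) = 694.6481
sqrt((H+B)/B) = 1.0675
Q* = 694.6481 * 1.0675 = 741.5243

741.5243 units


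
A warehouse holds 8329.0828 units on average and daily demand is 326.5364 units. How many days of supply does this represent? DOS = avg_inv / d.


DOS = 8329.0828 / 326.5364 = 25.5074

25.5074 days


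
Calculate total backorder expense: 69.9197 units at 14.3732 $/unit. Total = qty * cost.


Total = 69.9197 * 14.3732 = 1004.9698

1004.9698 $


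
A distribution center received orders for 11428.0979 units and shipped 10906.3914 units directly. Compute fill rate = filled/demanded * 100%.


FR = 10906.3914 / 11428.0979 * 100 = 95.4349

95.4349%


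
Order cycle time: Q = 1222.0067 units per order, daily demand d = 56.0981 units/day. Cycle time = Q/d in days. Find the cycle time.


Cycle = 1222.0067 / 56.0981 = 21.7834

21.7834 days


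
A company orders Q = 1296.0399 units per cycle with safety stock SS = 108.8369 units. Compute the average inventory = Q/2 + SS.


Q/2 = 648.0199
Avg = 648.0199 + 108.8369 = 756.8569

756.8569 units


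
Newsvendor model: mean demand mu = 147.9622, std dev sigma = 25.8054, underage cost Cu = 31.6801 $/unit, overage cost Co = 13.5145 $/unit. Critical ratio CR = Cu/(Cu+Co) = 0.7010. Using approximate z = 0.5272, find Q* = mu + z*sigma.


CR = Cu/(Cu+Co) = 31.6801/(31.6801+13.5145) = 0.7010
z = 0.5272
Q* = 147.9622 + 0.5272 * 25.8054 = 161.5668

161.5668 units


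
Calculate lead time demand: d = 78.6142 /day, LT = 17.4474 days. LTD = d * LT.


LTD = 78.6142 * 17.4474 = 1371.6134

1371.6134 units


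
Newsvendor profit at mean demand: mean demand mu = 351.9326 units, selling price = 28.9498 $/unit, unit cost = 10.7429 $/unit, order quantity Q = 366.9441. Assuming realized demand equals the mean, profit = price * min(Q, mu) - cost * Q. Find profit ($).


Sales at mu = min(366.9441, 351.9326) = 351.9326
Revenue = 28.9498 * 351.9326 = 10188.3784
Total cost = 10.7429 * 366.9441 = 3942.0438
Profit = 10188.3784 - 3942.0438 = 6246.3346

6246.3346 $


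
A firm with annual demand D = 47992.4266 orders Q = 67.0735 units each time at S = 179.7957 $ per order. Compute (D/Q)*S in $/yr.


Number of orders = D/Q = 715.5199
Cost = 715.5199 * 179.7957 = 128647.4082

128647.4082 $/yr


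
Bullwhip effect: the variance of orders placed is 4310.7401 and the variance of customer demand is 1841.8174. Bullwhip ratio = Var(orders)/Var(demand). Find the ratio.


BW = 4310.7401 / 1841.8174 = 2.3405

2.3405


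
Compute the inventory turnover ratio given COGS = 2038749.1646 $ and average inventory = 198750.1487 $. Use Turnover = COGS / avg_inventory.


Turnover = 2038749.1646 / 198750.1487 = 10.2578

10.2578


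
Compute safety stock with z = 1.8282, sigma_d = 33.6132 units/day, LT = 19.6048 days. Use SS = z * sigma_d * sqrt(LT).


sqrt(LT) = sqrt(19.6048) = 4.4277
SS = 1.8282 * 33.6132 * 4.4277 = 272.0914

272.0914 units


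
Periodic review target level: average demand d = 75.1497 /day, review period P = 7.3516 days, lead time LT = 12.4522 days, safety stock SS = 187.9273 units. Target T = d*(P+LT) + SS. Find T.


P + LT = 19.8038
d*(P+LT) = 75.1497 * 19.8038 = 1488.2496
T = 1488.2496 + 187.9273 = 1676.1769

1676.1769 units


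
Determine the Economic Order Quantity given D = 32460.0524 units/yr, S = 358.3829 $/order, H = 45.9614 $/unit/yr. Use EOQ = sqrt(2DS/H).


2*D*S = 2 * 32460.0524 * 358.3829 = 23266255.4265
2*D*S/H = 506212.9401
EOQ = sqrt(506212.9401) = 711.4864

711.4864 units


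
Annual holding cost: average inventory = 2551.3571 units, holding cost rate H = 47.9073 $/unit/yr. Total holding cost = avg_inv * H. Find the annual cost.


Cost = 2551.3571 * 47.9073 = 122228.6300

122228.6300 $/yr


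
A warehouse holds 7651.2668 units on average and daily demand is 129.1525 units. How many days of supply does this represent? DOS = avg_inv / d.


DOS = 7651.2668 / 129.1525 = 59.2421

59.2421 days


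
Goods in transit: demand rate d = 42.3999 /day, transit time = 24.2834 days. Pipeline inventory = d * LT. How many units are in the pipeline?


Pipeline = 42.3999 * 24.2834 = 1029.6137

1029.6137 units


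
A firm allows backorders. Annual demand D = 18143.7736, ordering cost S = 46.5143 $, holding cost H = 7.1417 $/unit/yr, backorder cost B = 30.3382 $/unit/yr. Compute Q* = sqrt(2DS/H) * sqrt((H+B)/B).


sqrt(2DS/H) = 486.1511
sqrt((H+B)/B) = 1.1115
Q* = 486.1511 * 1.1115 = 540.3505

540.3505 units


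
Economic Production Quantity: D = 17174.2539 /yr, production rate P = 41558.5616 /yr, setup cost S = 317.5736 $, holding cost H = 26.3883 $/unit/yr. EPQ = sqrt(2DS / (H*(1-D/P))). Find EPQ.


1 - D/P = 1 - 0.4133 = 0.5867
H*(1-D/P) = 15.4832
2DS = 10908179.2767
EPQ = sqrt(704516.1155) = 839.3546

839.3546 units


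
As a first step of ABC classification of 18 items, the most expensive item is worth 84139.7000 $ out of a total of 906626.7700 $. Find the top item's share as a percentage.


Top item = 84139.7000
Total = 906626.7700
Percentage = 84139.7000 / 906626.7700 * 100 = 9.2805

9.2805%


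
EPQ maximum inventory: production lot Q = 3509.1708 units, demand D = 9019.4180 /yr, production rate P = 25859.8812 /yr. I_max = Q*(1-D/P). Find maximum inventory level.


D/P = 0.3488
1 - D/P = 0.6512
I_max = 3509.1708 * 0.6512 = 2285.2410

2285.2410 units


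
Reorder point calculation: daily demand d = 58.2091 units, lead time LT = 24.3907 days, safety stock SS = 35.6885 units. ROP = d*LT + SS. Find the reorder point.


d*LT = 58.2091 * 24.3907 = 1419.7607
ROP = 1419.7607 + 35.6885 = 1455.4492

1455.4492 units


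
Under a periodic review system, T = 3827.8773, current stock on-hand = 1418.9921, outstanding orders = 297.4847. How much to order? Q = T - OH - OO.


Inventory position = OH + OO = 1418.9921 + 297.4847 = 1716.4768
Q = 3827.8773 - 1716.4768 = 2111.4005

2111.4005 units


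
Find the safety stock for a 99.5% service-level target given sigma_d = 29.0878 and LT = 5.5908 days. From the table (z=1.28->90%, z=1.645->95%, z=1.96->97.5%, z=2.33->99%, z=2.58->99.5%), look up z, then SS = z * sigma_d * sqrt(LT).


From the table, SL = 99.5% corresponds to z = 2.58
sqrt(LT) = sqrt(5.5908) = 2.3645
SS = 2.58 * 29.0878 * 2.3645 = 177.4465

177.4465 units


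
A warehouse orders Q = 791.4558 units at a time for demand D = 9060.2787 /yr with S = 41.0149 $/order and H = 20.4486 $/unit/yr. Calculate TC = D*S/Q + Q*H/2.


Ordering cost = D*S/Q = 469.5227
Holding cost = Q*H/2 = 8092.0815
TC = 469.5227 + 8092.0815 = 8561.6042

8561.6042 $/yr


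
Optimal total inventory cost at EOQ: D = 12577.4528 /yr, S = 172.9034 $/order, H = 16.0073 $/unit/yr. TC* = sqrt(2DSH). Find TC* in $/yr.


2*D*S*H = 69621649.6703
TC* = sqrt(69621649.6703) = 8343.9589

8343.9589 $/yr


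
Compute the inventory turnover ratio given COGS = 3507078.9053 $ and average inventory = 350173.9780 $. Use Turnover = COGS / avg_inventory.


Turnover = 3507078.9053 / 350173.9780 = 10.0152

10.0152


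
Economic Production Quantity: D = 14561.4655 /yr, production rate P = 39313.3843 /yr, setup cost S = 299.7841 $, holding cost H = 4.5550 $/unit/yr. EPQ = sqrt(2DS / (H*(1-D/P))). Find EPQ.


1 - D/P = 1 - 0.3704 = 0.6296
H*(1-D/P) = 2.8679
2DS = 8730591.6592
EPQ = sqrt(3044295.8455) = 1744.7911

1744.7911 units


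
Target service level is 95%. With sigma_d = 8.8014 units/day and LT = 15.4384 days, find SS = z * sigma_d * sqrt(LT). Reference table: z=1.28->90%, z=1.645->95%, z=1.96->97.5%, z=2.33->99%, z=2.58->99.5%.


From the table, SL = 95% corresponds to z = 1.645
sqrt(LT) = sqrt(15.4384) = 3.9292
SS = 1.645 * 8.8014 * 3.9292 = 56.8878

56.8878 units


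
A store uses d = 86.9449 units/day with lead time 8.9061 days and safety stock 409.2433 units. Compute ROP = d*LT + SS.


d*LT = 86.9449 * 8.9061 = 774.3400
ROP = 774.3400 + 409.2433 = 1183.5833

1183.5833 units


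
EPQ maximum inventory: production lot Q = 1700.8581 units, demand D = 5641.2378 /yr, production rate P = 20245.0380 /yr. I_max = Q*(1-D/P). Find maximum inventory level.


D/P = 0.2786
1 - D/P = 0.7214
I_max = 1700.8581 * 0.7214 = 1226.9175

1226.9175 units


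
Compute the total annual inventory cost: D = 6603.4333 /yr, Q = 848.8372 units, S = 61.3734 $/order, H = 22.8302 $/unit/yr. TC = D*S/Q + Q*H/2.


Ordering cost = D*S/Q = 477.4474
Holding cost = Q*H/2 = 9689.5615
TC = 477.4474 + 9689.5615 = 10167.0090

10167.0090 $/yr


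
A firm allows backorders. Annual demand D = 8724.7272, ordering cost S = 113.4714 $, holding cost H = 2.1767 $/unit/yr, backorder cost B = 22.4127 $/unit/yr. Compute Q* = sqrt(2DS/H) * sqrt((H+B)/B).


sqrt(2DS/H) = 953.7506
sqrt((H+B)/B) = 1.0474
Q* = 953.7506 * 1.0474 = 998.9913

998.9913 units


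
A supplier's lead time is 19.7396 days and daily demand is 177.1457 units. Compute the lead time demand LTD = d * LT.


LTD = 177.1457 * 19.7396 = 3496.7853

3496.7853 units


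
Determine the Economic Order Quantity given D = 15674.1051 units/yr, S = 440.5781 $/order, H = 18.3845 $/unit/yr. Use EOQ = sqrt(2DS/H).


2*D*S = 2 * 15674.1051 * 440.5781 = 13811334.8883
2*D*S/H = 751248.8721
EOQ = sqrt(751248.8721) = 866.7461

866.7461 units


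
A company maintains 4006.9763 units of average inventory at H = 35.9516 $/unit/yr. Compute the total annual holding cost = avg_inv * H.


Cost = 4006.9763 * 35.9516 = 144057.2091

144057.2091 $/yr


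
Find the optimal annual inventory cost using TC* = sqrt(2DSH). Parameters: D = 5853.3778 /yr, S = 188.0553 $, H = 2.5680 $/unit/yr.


2*D*S*H = 5653496.7766
TC* = sqrt(5653496.7766) = 2377.7083

2377.7083 $/yr


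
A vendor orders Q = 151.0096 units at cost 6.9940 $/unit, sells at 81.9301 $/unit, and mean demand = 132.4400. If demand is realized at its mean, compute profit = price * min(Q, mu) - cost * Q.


Sales at mu = min(151.0096, 132.4400) = 132.4400
Revenue = 81.9301 * 132.4400 = 10850.8224
Total cost = 6.9940 * 151.0096 = 1056.1611
Profit = 10850.8224 - 1056.1611 = 9794.6613

9794.6613 $


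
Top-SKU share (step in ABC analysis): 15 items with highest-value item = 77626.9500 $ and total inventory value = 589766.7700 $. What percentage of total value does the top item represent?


Top item = 77626.9500
Total = 589766.7700
Percentage = 77626.9500 / 589766.7700 * 100 = 13.1623

13.1623%


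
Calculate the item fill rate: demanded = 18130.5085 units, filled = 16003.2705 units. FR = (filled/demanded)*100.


FR = 16003.2705 / 18130.5085 * 100 = 88.2671

88.2671%


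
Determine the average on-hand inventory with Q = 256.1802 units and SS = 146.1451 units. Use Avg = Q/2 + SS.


Q/2 = 128.0901
Avg = 128.0901 + 146.1451 = 274.2352

274.2352 units


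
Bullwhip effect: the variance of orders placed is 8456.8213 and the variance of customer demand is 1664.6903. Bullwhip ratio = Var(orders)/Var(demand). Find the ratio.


BW = 8456.8213 / 1664.6903 = 5.0801

5.0801


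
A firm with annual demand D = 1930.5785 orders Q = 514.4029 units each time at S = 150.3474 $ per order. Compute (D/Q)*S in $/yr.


Number of orders = D/Q = 3.7530
Cost = 3.7530 * 150.3474 = 564.2609

564.2609 $/yr


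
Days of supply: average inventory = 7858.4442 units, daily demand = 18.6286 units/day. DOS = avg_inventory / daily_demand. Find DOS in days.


DOS = 7858.4442 / 18.6286 = 421.8484

421.8484 days


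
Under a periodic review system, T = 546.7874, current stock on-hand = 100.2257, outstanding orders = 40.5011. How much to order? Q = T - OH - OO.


Inventory position = OH + OO = 100.2257 + 40.5011 = 140.7268
Q = 546.7874 - 140.7268 = 406.0606

406.0606 units


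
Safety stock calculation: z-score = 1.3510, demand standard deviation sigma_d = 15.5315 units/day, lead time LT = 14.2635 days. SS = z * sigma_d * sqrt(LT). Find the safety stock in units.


sqrt(LT) = sqrt(14.2635) = 3.7767
SS = 1.3510 * 15.5315 * 3.7767 = 79.2468

79.2468 units


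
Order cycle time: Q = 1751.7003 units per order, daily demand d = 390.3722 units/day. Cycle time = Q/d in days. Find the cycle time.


Cycle = 1751.7003 / 390.3722 = 4.4873

4.4873 days


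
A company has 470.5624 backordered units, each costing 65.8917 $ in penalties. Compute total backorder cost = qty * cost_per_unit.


Total = 470.5624 * 65.8917 = 31006.1565

31006.1565 $


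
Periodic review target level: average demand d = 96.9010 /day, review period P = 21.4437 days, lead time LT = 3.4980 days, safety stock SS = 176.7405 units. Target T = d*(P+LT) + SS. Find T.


P + LT = 24.9417
d*(P+LT) = 96.9010 * 24.9417 = 2416.8757
T = 2416.8757 + 176.7405 = 2593.6162

2593.6162 units


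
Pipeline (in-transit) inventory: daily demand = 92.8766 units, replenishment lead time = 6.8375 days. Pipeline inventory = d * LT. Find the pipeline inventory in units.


Pipeline = 92.8766 * 6.8375 = 635.0438

635.0438 units


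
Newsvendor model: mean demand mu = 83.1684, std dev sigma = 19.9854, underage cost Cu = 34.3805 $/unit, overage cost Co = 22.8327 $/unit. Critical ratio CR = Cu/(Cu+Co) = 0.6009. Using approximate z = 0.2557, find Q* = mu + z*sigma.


CR = Cu/(Cu+Co) = 34.3805/(34.3805+22.8327) = 0.6009
z = 0.2557
Q* = 83.1684 + 0.2557 * 19.9854 = 88.2787

88.2787 units


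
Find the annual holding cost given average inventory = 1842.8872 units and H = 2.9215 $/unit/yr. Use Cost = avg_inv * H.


Cost = 1842.8872 * 2.9215 = 5383.9950

5383.9950 $/yr


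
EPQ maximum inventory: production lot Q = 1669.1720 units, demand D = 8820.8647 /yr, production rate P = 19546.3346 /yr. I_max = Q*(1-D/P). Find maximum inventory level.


D/P = 0.4513
1 - D/P = 0.5487
I_max = 1669.1720 * 0.5487 = 915.9085

915.9085 units


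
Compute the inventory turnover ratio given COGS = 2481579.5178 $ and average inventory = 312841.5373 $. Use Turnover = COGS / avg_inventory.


Turnover = 2481579.5178 / 312841.5373 = 7.9324

7.9324


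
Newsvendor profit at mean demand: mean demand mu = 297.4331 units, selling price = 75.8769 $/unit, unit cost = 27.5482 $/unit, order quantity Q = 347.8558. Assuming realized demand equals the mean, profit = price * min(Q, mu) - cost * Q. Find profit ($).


Sales at mu = min(347.8558, 297.4331) = 297.4331
Revenue = 75.8769 * 297.4331 = 22568.3016
Total cost = 27.5482 * 347.8558 = 9582.8011
Profit = 22568.3016 - 9582.8011 = 12985.5004

12985.5004 $


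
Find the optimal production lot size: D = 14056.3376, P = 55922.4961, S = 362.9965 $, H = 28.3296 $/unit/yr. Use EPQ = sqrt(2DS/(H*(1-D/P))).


1 - D/P = 1 - 0.2514 = 0.7486
H*(1-D/P) = 21.2088
2DS = 10204802.7032
EPQ = sqrt(481157.8822) = 693.6554

693.6554 units


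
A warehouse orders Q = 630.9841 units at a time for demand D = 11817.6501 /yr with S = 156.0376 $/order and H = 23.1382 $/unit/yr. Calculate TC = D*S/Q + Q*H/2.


Ordering cost = D*S/Q = 2922.4156
Holding cost = Q*H/2 = 7299.9182
TC = 2922.4156 + 7299.9182 = 10222.3337

10222.3337 $/yr


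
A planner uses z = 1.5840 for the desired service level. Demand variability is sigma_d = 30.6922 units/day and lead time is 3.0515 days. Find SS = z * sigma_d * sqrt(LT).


sqrt(LT) = sqrt(3.0515) = 1.7469
SS = 1.5840 * 30.6922 * 1.7469 = 84.9258

84.9258 units


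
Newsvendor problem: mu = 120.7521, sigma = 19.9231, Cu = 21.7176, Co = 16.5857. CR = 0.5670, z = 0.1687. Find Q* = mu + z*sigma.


CR = Cu/(Cu+Co) = 21.7176/(21.7176+16.5857) = 0.5670
z = 0.1687
Q* = 120.7521 + 0.1687 * 19.9231 = 124.1131

124.1131 units


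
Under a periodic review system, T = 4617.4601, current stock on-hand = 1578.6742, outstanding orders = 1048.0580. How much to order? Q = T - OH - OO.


Inventory position = OH + OO = 1578.6742 + 1048.0580 = 2626.7322
Q = 4617.4601 - 2626.7322 = 1990.7279

1990.7279 units


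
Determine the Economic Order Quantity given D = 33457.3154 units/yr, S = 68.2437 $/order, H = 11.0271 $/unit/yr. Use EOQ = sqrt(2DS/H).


2*D*S = 2 * 33457.3154 * 68.2437 = 4566501.9899
2*D*S/H = 414116.3125
EOQ = sqrt(414116.3125) = 643.5187

643.5187 units


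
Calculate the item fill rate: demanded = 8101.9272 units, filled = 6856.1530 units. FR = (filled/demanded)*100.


FR = 6856.1530 / 8101.9272 * 100 = 84.6237

84.6237%


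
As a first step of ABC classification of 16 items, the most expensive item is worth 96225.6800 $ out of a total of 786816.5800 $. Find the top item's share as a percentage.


Top item = 96225.6800
Total = 786816.5800
Percentage = 96225.6800 / 786816.5800 * 100 = 12.2297

12.2297%


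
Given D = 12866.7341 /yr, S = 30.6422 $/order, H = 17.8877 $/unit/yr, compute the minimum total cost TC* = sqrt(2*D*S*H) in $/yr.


2*D*S*H = 14104989.4991
TC* = sqrt(14104989.4991) = 3755.6610

3755.6610 $/yr


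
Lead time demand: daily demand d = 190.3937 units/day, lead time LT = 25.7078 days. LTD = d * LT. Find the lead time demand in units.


LTD = 190.3937 * 25.7078 = 4894.6032

4894.6032 units


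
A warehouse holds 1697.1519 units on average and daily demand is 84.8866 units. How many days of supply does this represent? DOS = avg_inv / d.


DOS = 1697.1519 / 84.8866 = 19.9932

19.9932 days


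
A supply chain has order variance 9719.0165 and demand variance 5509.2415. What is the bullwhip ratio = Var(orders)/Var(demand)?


BW = 9719.0165 / 5509.2415 = 1.7641

1.7641


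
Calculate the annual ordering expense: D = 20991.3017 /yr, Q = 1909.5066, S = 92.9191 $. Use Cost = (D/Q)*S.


Number of orders = D/Q = 10.9931
Cost = 10.9931 * 92.9191 = 1021.4643

1021.4643 $/yr


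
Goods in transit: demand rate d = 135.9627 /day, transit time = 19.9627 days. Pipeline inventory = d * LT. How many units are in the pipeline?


Pipeline = 135.9627 * 19.9627 = 2714.1826

2714.1826 units


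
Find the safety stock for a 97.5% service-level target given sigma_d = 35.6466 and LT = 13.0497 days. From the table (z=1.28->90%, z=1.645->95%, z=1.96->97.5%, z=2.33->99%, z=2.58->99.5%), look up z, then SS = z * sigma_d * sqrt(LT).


From the table, SL = 97.5% corresponds to z = 1.96
sqrt(LT) = sqrt(13.0497) = 3.6124
SS = 1.96 * 35.6466 * 3.6124 = 252.3913

252.3913 units


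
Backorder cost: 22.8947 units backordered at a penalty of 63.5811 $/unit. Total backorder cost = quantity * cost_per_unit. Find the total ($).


Total = 22.8947 * 63.5811 = 1455.6702

1455.6702 $


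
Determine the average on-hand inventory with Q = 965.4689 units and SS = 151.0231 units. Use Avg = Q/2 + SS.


Q/2 = 482.7344
Avg = 482.7344 + 151.0231 = 633.7576

633.7576 units


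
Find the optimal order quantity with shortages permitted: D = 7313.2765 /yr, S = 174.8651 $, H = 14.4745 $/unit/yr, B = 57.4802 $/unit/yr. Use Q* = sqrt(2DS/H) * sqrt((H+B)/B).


sqrt(2DS/H) = 420.3594
sqrt((H+B)/B) = 1.1188
Q* = 420.3594 * 1.1188 = 470.3176

470.3176 units


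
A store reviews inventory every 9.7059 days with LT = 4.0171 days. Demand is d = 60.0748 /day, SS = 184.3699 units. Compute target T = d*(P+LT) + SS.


P + LT = 13.7230
d*(P+LT) = 60.0748 * 13.7230 = 824.4065
T = 824.4065 + 184.3699 = 1008.7764

1008.7764 units


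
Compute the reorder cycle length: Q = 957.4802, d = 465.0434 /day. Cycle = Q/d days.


Cycle = 957.4802 / 465.0434 = 2.0589

2.0589 days


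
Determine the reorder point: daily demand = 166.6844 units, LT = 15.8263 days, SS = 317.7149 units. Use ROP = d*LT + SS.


d*LT = 166.6844 * 15.8263 = 2637.9973
ROP = 2637.9973 + 317.7149 = 2955.7122

2955.7122 units


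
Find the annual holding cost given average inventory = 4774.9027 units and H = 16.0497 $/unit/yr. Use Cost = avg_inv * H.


Cost = 4774.9027 * 16.0497 = 76635.7559

76635.7559 $/yr


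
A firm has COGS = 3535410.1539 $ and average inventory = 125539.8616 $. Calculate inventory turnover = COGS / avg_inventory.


Turnover = 3535410.1539 / 125539.8616 = 28.1617

28.1617


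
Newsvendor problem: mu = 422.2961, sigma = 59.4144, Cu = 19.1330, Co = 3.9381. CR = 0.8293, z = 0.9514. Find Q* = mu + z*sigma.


CR = Cu/(Cu+Co) = 19.1330/(19.1330+3.9381) = 0.8293
z = 0.9514
Q* = 422.2961 + 0.9514 * 59.4144 = 478.8230

478.8230 units


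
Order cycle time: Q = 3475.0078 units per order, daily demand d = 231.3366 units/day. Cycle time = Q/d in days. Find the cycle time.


Cycle = 3475.0078 / 231.3366 = 15.0214

15.0214 days


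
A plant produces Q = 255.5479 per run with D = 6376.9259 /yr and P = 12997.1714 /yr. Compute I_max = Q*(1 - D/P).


D/P = 0.4906
1 - D/P = 0.5094
I_max = 255.5479 * 0.5094 = 130.1660

130.1660 units


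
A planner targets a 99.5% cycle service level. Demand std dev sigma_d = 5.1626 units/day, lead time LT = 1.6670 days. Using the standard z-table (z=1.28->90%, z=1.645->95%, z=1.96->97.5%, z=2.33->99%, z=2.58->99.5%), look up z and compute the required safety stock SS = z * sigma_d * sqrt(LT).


From the table, SL = 99.5% corresponds to z = 2.58
sqrt(LT) = sqrt(1.6670) = 1.2911
SS = 2.58 * 5.1626 * 1.2911 = 17.1971

17.1971 units


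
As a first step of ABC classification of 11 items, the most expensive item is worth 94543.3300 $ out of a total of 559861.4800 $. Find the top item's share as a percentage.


Top item = 94543.3300
Total = 559861.4800
Percentage = 94543.3300 / 559861.4800 * 100 = 16.8869

16.8869%


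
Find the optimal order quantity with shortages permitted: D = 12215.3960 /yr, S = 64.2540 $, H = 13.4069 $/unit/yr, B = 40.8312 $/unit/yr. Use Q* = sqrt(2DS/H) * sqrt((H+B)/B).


sqrt(2DS/H) = 342.1800
sqrt((H+B)/B) = 1.1525
Q* = 342.1800 * 1.1525 = 394.3763

394.3763 units


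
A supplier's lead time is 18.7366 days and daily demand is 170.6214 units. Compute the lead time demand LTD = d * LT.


LTD = 170.6214 * 18.7366 = 3196.8649

3196.8649 units


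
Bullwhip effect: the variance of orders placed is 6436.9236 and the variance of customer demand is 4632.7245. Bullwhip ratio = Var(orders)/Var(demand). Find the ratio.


BW = 6436.9236 / 4632.7245 = 1.3894

1.3894


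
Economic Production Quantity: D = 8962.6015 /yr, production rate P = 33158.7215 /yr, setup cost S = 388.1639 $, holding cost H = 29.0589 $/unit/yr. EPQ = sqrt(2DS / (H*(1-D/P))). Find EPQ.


1 - D/P = 1 - 0.2703 = 0.7297
H*(1-D/P) = 21.2045
2DS = 6957916.7048
EPQ = sqrt(328134.6571) = 572.8304

572.8304 units


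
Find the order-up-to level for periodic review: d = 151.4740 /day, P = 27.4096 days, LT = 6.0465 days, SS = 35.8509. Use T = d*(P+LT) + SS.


P + LT = 33.4561
d*(P+LT) = 151.4740 * 33.4561 = 5067.7293
T = 5067.7293 + 35.8509 = 5103.5802

5103.5802 units


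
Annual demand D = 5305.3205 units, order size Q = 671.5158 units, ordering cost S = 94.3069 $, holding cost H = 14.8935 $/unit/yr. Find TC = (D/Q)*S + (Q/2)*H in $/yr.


Ordering cost = D*S/Q = 745.0731
Holding cost = Q*H/2 = 5000.6103
TC = 745.0731 + 5000.6103 = 5745.6833

5745.6833 $/yr


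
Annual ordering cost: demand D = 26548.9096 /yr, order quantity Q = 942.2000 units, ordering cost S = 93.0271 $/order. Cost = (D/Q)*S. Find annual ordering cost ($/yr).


Number of orders = D/Q = 28.1776
Cost = 28.1776 * 93.0271 = 2621.2779

2621.2779 $/yr


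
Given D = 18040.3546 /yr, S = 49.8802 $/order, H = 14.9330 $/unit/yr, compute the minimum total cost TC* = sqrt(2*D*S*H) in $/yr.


2*D*S*H = 26875114.0952
TC* = sqrt(26875114.0952) = 5184.1213

5184.1213 $/yr


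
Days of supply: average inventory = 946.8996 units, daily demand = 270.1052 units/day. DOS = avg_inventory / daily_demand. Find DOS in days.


DOS = 946.8996 / 270.1052 = 3.5057

3.5057 days


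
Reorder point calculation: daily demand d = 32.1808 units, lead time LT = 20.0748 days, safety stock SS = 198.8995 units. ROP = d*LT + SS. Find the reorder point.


d*LT = 32.1808 * 20.0748 = 646.0231
ROP = 646.0231 + 198.8995 = 844.9226

844.9226 units


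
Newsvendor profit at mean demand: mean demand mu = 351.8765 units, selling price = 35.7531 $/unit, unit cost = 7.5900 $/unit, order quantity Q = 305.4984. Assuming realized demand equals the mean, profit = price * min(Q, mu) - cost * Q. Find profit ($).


Sales at mu = min(305.4984, 351.8765) = 305.4984
Revenue = 35.7531 * 305.4984 = 10922.5148
Total cost = 7.5900 * 305.4984 = 2318.7329
Profit = 10922.5148 - 2318.7329 = 8603.7820

8603.7820 $


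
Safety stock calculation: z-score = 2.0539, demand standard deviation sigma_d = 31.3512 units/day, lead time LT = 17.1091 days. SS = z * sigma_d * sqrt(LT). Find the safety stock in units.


sqrt(LT) = sqrt(17.1091) = 4.1363
SS = 2.0539 * 31.3512 * 4.1363 = 266.3465

266.3465 units


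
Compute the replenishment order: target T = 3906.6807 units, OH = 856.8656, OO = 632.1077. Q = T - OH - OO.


Inventory position = OH + OO = 856.8656 + 632.1077 = 1488.9733
Q = 3906.6807 - 1488.9733 = 2417.7074

2417.7074 units


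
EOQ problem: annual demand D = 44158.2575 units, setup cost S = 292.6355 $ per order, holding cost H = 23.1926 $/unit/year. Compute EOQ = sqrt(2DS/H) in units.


2*D*S = 2 * 44158.2575 * 292.6355 = 25844547.5253
2*D*S/H = 1114344.5550
EOQ = sqrt(1114344.5550) = 1055.6252

1055.6252 units


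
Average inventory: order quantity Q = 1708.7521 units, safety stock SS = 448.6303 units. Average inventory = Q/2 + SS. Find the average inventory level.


Q/2 = 854.3760
Avg = 854.3760 + 448.6303 = 1303.0063

1303.0063 units


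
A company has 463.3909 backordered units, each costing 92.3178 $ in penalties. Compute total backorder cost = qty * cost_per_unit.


Total = 463.3909 * 92.3178 = 42779.2284

42779.2284 $


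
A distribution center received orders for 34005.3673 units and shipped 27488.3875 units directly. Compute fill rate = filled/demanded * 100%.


FR = 27488.3875 / 34005.3673 * 100 = 80.8354

80.8354%


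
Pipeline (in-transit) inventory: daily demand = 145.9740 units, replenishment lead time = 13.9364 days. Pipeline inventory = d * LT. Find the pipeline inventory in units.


Pipeline = 145.9740 * 13.9364 = 2034.3521

2034.3521 units


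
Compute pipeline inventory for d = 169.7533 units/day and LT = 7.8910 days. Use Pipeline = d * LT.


Pipeline = 169.7533 * 7.8910 = 1339.5233

1339.5233 units


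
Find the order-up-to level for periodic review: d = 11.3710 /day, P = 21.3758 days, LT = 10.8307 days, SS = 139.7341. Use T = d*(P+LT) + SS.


P + LT = 32.2065
d*(P+LT) = 11.3710 * 32.2065 = 366.2201
T = 366.2201 + 139.7341 = 505.9542

505.9542 units


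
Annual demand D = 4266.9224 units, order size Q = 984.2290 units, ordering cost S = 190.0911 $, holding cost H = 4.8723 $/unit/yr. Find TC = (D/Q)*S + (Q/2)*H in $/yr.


Ordering cost = D*S/Q = 824.1009
Holding cost = Q*H/2 = 2397.7295
TC = 824.1009 + 2397.7295 = 3221.8303

3221.8303 $/yr


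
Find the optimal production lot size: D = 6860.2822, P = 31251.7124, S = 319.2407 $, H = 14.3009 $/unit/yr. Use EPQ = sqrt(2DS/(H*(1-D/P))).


1 - D/P = 1 - 0.2195 = 0.7805
H*(1-D/P) = 11.1616
2DS = 4380162.5835
EPQ = sqrt(392431.0967) = 626.4432

626.4432 units


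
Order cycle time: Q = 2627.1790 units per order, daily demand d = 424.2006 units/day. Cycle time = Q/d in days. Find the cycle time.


Cycle = 2627.1790 / 424.2006 = 6.1932

6.1932 days


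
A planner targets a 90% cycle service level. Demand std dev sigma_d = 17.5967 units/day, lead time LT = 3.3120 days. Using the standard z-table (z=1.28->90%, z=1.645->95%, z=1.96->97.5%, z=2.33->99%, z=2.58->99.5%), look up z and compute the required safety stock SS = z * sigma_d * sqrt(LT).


From the table, SL = 90% corresponds to z = 1.28
sqrt(LT) = sqrt(3.3120) = 1.8199
SS = 1.28 * 17.5967 * 1.8199 = 40.9908

40.9908 units


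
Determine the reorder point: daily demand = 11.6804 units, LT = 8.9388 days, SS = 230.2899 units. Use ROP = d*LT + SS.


d*LT = 11.6804 * 8.9388 = 104.4088
ROP = 104.4088 + 230.2899 = 334.6987

334.6987 units


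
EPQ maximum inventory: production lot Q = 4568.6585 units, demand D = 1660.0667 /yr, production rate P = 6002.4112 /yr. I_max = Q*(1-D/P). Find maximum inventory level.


D/P = 0.2766
1 - D/P = 0.7234
I_max = 4568.6585 * 0.7234 = 3305.1200

3305.1200 units


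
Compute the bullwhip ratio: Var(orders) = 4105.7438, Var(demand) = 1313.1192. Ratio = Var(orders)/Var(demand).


BW = 4105.7438 / 1313.1192 = 3.1267

3.1267


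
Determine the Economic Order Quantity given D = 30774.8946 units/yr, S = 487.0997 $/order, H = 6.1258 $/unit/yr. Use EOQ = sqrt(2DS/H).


2*D*S = 2 * 30774.8946 * 487.0997 = 29980883.8544
2*D*S/H = 4894198.9380
EOQ = sqrt(4894198.9380) = 2212.2836

2212.2836 units


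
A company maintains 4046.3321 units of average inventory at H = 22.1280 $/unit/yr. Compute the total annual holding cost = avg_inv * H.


Cost = 4046.3321 * 22.1280 = 89537.2367

89537.2367 $/yr


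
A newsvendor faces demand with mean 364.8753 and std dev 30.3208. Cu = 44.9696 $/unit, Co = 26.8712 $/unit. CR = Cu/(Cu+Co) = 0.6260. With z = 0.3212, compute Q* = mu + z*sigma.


CR = Cu/(Cu+Co) = 44.9696/(44.9696+26.8712) = 0.6260
z = 0.3212
Q* = 364.8753 + 0.3212 * 30.3208 = 374.6143

374.6143 units


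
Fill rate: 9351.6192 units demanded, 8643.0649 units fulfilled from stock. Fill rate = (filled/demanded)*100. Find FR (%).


FR = 8643.0649 / 9351.6192 * 100 = 92.4232

92.4232%


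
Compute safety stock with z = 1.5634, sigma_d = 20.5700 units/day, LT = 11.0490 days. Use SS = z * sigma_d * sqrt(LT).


sqrt(LT) = sqrt(11.0490) = 3.3240
SS = 1.5634 * 20.5700 * 3.3240 = 106.8971

106.8971 units


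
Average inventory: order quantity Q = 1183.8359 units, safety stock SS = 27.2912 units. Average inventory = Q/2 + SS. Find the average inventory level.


Q/2 = 591.9180
Avg = 591.9180 + 27.2912 = 619.2092

619.2092 units


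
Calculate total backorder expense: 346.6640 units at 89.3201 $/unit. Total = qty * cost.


Total = 346.6640 * 89.3201 = 30964.0631

30964.0631 $


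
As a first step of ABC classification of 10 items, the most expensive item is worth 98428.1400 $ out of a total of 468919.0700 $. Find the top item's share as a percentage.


Top item = 98428.1400
Total = 468919.0700
Percentage = 98428.1400 / 468919.0700 * 100 = 20.9904

20.9904%


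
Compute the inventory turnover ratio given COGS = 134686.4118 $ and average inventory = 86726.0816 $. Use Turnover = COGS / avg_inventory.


Turnover = 134686.4118 / 86726.0816 = 1.5530

1.5530


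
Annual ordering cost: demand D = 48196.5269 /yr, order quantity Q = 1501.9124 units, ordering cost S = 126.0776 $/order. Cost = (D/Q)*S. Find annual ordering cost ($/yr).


Number of orders = D/Q = 32.0901
Cost = 32.0901 * 126.0776 = 4045.8434

4045.8434 $/yr


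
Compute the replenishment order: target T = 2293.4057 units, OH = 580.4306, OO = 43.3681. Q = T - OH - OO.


Inventory position = OH + OO = 580.4306 + 43.3681 = 623.7987
Q = 2293.4057 - 623.7987 = 1669.6070

1669.6070 units


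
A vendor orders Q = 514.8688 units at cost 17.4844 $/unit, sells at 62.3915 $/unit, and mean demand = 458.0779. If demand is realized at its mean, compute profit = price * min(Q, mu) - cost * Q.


Sales at mu = min(514.8688, 458.0779) = 458.0779
Revenue = 62.3915 * 458.0779 = 28580.1673
Total cost = 17.4844 * 514.8688 = 9002.1720
Profit = 28580.1673 - 9002.1720 = 19577.9953

19577.9953 $


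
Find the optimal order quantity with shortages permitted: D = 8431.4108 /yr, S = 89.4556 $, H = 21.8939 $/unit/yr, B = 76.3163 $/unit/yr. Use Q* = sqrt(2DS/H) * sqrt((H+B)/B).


sqrt(2DS/H) = 262.4867
sqrt((H+B)/B) = 1.1344
Q* = 262.4867 * 1.1344 = 297.7673

297.7673 units


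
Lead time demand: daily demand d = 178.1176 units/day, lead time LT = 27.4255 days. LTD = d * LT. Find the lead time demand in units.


LTD = 178.1176 * 27.4255 = 4884.9642

4884.9642 units


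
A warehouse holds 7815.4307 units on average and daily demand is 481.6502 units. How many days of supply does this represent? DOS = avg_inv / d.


DOS = 7815.4307 / 481.6502 = 16.2264

16.2264 days


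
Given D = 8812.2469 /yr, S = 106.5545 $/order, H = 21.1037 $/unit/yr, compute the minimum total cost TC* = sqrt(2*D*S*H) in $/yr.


2*D*S*H = 39632097.0151
TC* = sqrt(39632097.0151) = 6295.4028

6295.4028 $/yr


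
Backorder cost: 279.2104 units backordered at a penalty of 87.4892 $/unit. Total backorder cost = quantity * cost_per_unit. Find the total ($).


Total = 279.2104 * 87.4892 = 24427.8945

24427.8945 $


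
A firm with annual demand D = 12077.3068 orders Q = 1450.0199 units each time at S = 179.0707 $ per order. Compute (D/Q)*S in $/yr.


Number of orders = D/Q = 8.3291
Cost = 8.3291 * 179.0707 = 1491.4911

1491.4911 $/yr


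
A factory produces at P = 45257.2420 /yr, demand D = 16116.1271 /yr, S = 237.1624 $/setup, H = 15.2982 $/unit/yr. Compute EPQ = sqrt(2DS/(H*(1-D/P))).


1 - D/P = 1 - 0.3561 = 0.6439
H*(1-D/P) = 9.8505
2DS = 7644278.7635
EPQ = sqrt(776029.2711) = 880.9252

880.9252 units


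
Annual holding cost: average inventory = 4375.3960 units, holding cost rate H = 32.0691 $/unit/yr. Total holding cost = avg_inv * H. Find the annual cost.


Cost = 4375.3960 * 32.0691 = 140315.0119

140315.0119 $/yr


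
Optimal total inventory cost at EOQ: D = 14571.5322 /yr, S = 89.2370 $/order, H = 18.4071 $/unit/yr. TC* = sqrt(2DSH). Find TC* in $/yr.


2*D*S*H = 47870233.8781
TC* = sqrt(47870233.8781) = 6918.8318

6918.8318 $/yr


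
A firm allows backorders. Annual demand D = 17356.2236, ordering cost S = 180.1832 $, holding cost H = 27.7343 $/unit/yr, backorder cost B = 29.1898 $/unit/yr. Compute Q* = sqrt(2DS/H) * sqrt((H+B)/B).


sqrt(2DS/H) = 474.8880
sqrt((H+B)/B) = 1.3965
Q* = 474.8880 * 1.3965 = 663.1682

663.1682 units


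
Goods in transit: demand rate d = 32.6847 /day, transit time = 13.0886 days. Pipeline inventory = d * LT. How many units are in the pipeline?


Pipeline = 32.6847 * 13.0886 = 427.7970

427.7970 units


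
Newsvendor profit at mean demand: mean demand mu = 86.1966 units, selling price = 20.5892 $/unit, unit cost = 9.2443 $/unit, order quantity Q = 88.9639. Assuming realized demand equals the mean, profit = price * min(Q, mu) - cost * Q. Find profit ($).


Sales at mu = min(88.9639, 86.1966) = 86.1966
Revenue = 20.5892 * 86.1966 = 1774.7190
Total cost = 9.2443 * 88.9639 = 822.4090
Profit = 1774.7190 - 822.4090 = 952.3101

952.3101 $
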